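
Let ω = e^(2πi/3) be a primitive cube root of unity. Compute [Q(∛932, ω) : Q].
[Q(∛932, ω) : Q] = 6

[Q(∛932):Q] = 3 (min poly x^3 - 932, irreducible since 932 is not a perfect cube). [Q(ω):Q] = 2 (min poly x^2 + x + 1). Since Q(∛932) ⊂ R and ω ∉ R, we have ω ∉ Q(∛932), so x^2 + x + 1 remains irreducible over Q(∛932) and [Q(∛932, ω) : Q(∛932)] = 2. By the tower law, [Q(∛932, ω) : Q] = 3 · 2 = 6. (In fact Q(∛932, ω) is the splitting field of x^3 - 932 over Q.)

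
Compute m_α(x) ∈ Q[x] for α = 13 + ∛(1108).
m_α(x) = x^3 - 39x^2 + 507x - 3305

Set β = α - 13 = ∛(1108), so β^3 = 1108. Then (α - 13)^3 - 1108 = 0, i.e. α is a root of g(x) = (x - 13)^3 - 1108 = x^3 - 39x^2 + 507x - 3305. Since g(x) = h(x - 13) where h(x) = x^3 - 1108, and h is irreducible over Q (because 1108 is not a perfect cube, so h has no rational root, and a monic cubic with no rational root is irreducible), g is also irreducible (irreducibility is preserved under the substitution x → x - 13). Hence m_α(x) = x^3 - 39x^2 + 507x - 3305.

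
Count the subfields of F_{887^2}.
F_{887^2} has 2 subfields

The subfields of F_{p^n} are exactly the fields F_{p^d} for d | n (each is the fixed field of the unique index-d subgroup of Gal(F_{p^n}/F_p) ≅ Z/nZ). The divisors of n = 2 are {1, 2}, giving 2 subfields: F_{887^1}, F_{887^2}.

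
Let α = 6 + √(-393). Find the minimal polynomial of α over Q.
m_α(x) = x^2 - 12x + 429

From α - 6 = √(-393), squaring gives (α - 6)^2 = -393, i.e. α^2 - 12α + 36 = -393, so α^2 - 12α + 429 = 0. The discriminant of x^2 - 12x + 429 is (-12)^2 - 4·(429) = 144 - 1716 = -1572, and 4·(-393) is not a perfect square in Q since -393 is squarefree and ≠ 1. Hence x^2 - 12x + 429 is irreducible over Q and is the minimal polynomial of α.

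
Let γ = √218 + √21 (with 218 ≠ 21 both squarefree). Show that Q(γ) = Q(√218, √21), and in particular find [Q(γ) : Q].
[Q(γ) : Q] = 4 (equivalently, Q(γ) = Q(√218, √21))

Obviously Q(γ) ⊆ Q(√218, √21), and [Q(√218, √21):Q] = 4 (since 218, 21 are distinct squarefree integers > 1 with 4578 not a perfect square). To show equality we compute the minimal polynomial of γ. From γ = √218 + √21: γ^2 = 218 + 2√(4578) + 21 = 239 + 2√(4578), so γ^2 - 239 = 2√(4578); squaring, (γ^2 - 239)^2 = 4·4578, i.e. γ^4 - 478γ^2 + 57121 - 18312 = 0, i.e. γ^4 - 478γ^2 + 38809 = 0. So γ is a root of x^4 - 478x^2 + 38809. This polynomial is irreducible over Q: it has no rational root (each ±√218 ± √21 is irrational), and any factorization into two quadratics over Q would force √(4578) ∈ Q (pairing opposite roots) or √218, √21 ∈ Q (other pairings), all impossible. Hence [Q(γ):Q] = 4 = [Q(√218, √21):Q], so Q(γ) = Q(√218, √21).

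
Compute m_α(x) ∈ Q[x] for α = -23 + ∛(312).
m_α(x) = x^3 + 69x^2 + 1587x + 11855

Set β = α + 23 = ∛(312), so β^3 = 312. Then (α + 23)^3 - 312 = 0, i.e. α is a root of g(x) = (x + 23)^3 - 312 = x^3 + 69x^2 + 1587x + 11855. Since g(x) = h(x + 23) where h(x) = x^3 - 312, and h is irreducible over Q (because 312 is not a perfect cube, so h has no rational root, and a monic cubic with no rational root is irreducible), g is also irreducible (irreducibility is preserved under the substitution x → x + 23). Hence m_α(x) = x^3 + 69x^2 + 1587x + 11855.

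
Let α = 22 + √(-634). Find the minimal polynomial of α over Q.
m_α(x) = x^2 - 44x + 1118

From α - 22 = √(-634), squaring gives (α - 22)^2 = -634, i.e. α^2 - 44α + 484 = -634, so α^2 - 44α + 1118 = 0. The discriminant of x^2 - 44x + 1118 is (-44)^2 - 4·(1118) = 1936 - 4472 = -2536, and 4·(-634) is not a perfect square in Q since -634 is squarefree and ≠ 1. Hence x^2 - 44x + 1118 is irreducible over Q and is the minimal polynomial of α.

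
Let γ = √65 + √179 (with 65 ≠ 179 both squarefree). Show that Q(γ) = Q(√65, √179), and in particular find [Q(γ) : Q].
[Q(γ) : Q] = 4 (equivalently, Q(γ) = Q(√65, √179))

Obviously Q(γ) ⊆ Q(√65, √179), and [Q(√65, √179):Q] = 4 (since 65, 179 are distinct squarefree integers > 1 with 11635 not a perfect square). To show equality we compute the minimal polynomial of γ. From γ = √65 + √179: γ^2 = 65 + 2√(11635) + 179 = 244 + 2√(11635), so γ^2 - 244 = 2√(11635); squaring, (γ^2 - 244)^2 = 4·11635, i.e. γ^4 - 488γ^2 + 59536 - 46540 = 0, i.e. γ^4 - 488γ^2 + 12996 = 0. So γ is a root of x^4 - 488x^2 + 12996. This polynomial is irreducible over Q: it has no rational root (each ±√65 ± √179 is irrational), and any factorization into two quadratics over Q would force √(11635) ∈ Q (pairing opposite roots) or √65, √179 ∈ Q (other pairings), all impossible. Hence [Q(γ):Q] = 4 = [Q(√65, √179):Q], so Q(γ) = Q(√65, √179).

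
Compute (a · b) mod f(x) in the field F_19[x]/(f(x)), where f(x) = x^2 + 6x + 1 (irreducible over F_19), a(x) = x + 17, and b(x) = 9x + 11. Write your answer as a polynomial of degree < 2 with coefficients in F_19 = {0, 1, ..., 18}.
a · b ≡ 15x + 7 (mod f(x))

Multiply in F_19[x]: a(x)·b(x) = (x + 17)·(9x + 11) = 9x^2 + 12x + 16. This has degree ≥ 2, so divide by f(x) over F_19: 9x^2 + 12x + 16 = (9)·(x^2 + 6x + 1) + (15x + 7). Hence a·b ≡ 15x + 7 (mod f). (F_19[x]/(f) is a field with 19^2 = 361 elements since f is irreducible of degree 2.)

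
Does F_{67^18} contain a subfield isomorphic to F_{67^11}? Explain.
No: F_{67^11} is not a subfield of F_{67^18}

F_{p^m} embeds in F_{p^n} iff m | n. Here 11 ∤ 18 (since 18 = 1·11 + 7 with remainder 7 ≠ 0), so F_{67^11} is not a subfield of F_{67^18}. Equivalently: if it were, the tower law would give 11 = [F_{67^11}:F_67] dividing [F_{67^18}:F_67] = 18, contradiction.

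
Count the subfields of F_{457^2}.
F_{457^2} has 2 subfields

The subfields of F_{p^n} are exactly the fields F_{p^d} for d | n (each is the fixed field of the unique index-d subgroup of Gal(F_{p^n}/F_p) ≅ Z/nZ). The divisors of n = 2 are {1, 2}, giving 2 subfields: F_{457^1}, F_{457^2}.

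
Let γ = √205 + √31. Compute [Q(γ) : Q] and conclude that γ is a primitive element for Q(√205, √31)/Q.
[Q(γ) : Q] = 4 (equivalently, Q(γ) = Q(√205, √31))

Obviously Q(γ) ⊆ Q(√205, √31), and [Q(√205, √31):Q] = 4 (since 205, 31 are distinct squarefree integers > 1 with 6355 not a perfect square). To show equality we compute the minimal polynomial of γ. From γ = √205 + √31: γ^2 = 205 + 2√(6355) + 31 = 236 + 2√(6355), so γ^2 - 236 = 2√(6355); squaring, (γ^2 - 236)^2 = 4·6355, i.e. γ^4 - 472γ^2 + 55696 - 25420 = 0, i.e. γ^4 - 472γ^2 + 30276 = 0. So γ is a root of x^4 - 472x^2 + 30276. This polynomial is irreducible over Q: it has no rational root (each ±√205 ± √31 is irrational), and any factorization into two quadratics over Q would force √(6355) ∈ Q (pairing opposite roots) or √205, √31 ∈ Q (other pairings), all impossible. Hence [Q(γ):Q] = 4 = [Q(√205, √31):Q], so Q(γ) = Q(√205, √31).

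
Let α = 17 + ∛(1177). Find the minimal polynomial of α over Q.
m_α(x) = x^3 - 51x^2 + 867x - 6090

Set β = α - 17 = ∛(1177), so β^3 = 1177. Then (α - 17)^3 - 1177 = 0, i.e. α is a root of g(x) = (x - 17)^3 - 1177 = x^3 - 51x^2 + 867x - 6090. Since g(x) = h(x - 17) where h(x) = x^3 - 1177, and h is irreducible over Q (because 1177 is not a perfect cube, so h has no rational root, and a monic cubic with no rational root is irreducible), g is also irreducible (irreducibility is preserved under the substitution x → x - 17). Hence m_α(x) = x^3 - 51x^2 + 867x - 6090.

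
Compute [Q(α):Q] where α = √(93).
[Q(α):Q] = 2

[Q(α):Q] equals the degree of the minimal polynomial of α. Here α^2 = 93 and x^2 - 93 is irreducible (d = 93 is squarefree, ≠ 1, hence not a square), so deg(m_α) = 2. Thus [Q(α):Q] = 2.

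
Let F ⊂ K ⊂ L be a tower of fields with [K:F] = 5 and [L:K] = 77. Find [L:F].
[L:F] = 385

The tower law says that for any tower of field extensions F ⊂ K ⊂ L with finite degrees, [L:F] = [L:K] · [K:F]. Here this gives [L:F] = 77 · 5 = 385.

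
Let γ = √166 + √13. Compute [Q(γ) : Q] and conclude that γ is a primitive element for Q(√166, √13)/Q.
[Q(γ) : Q] = 4 (equivalently, Q(γ) = Q(√166, √13))

Obviously Q(γ) ⊆ Q(√166, √13), and [Q(√166, √13):Q] = 4 (since 166, 13 are distinct squarefree integers > 1 with 2158 not a perfect square). To show equality we compute the minimal polynomial of γ. From γ = √166 + √13: γ^2 = 166 + 2√(2158) + 13 = 179 + 2√(2158), so γ^2 - 179 = 2√(2158); squaring, (γ^2 - 179)^2 = 4·2158, i.e. γ^4 - 358γ^2 + 32041 - 8632 = 0, i.e. γ^4 - 358γ^2 + 23409 = 0. So γ is a root of x^4 - 358x^2 + 23409. This polynomial is irreducible over Q: it has no rational root (each ±√166 ± √13 is irrational), and any factorization into two quadratics over Q would force √(2158) ∈ Q (pairing opposite roots) or √166, √13 ∈ Q (other pairings), all impossible. Hence [Q(γ):Q] = 4 = [Q(√166, √13):Q], so Q(γ) = Q(√166, √13).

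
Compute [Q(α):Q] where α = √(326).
[Q(α):Q] = 2

[Q(α):Q] equals the degree of the minimal polynomial of α. Here α^2 = 326 and x^2 - 326 is irreducible (d = 326 is squarefree, ≠ 1, hence not a square), so deg(m_α) = 2. Thus [Q(α):Q] = 2.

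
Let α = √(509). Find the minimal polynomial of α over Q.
m_α(x) = x^2 - 509

α satisfies α^2 - 509 = 0, so x^2 - 509 annihilates α. Since d = 509 is squarefree and ≠ 1, it is not a perfect square in Q, so x^2 - 509 has no rational root and is therefore irreducible over Q (a degree-2 polynomial over a field is irreducible iff it has no root). Hence m_α(x) = x^2 - 509.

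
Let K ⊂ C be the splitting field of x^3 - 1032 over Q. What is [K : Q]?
[K : Q] = 6

The roots of x^3 - 1032 are ∛1032, ω∛1032, ω^2∛1032 where ω = e^(2πi/3) is a primitive cube root of unity, so K = Q(∛1032, ω). Now [Q(∛1032):Q] = 3 (since 1032 is not a perfect cube, x^3 - 1032 is irreducible) and [Q(ω):Q] = 2. Both 2 and 3 divide [K:Q], and [K:Q] ≤ 3·2 = 6, so [K:Q] = 6. (Equivalently: Q(∛1032) ⊂ R but ω ∉ R, so [K : Q(∛1032)] = 2.)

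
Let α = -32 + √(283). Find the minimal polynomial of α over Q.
m_α(x) = x^2 + 64x + 741

From α + 32 = √(283), squaring gives (α + 32)^2 = 283, i.e. α^2 + 64α + 1024 = 283, so α^2 + 64α + 741 = 0. The discriminant of x^2 + 64x + 741 is (64)^2 - 4·(741) = 4096 - 2964 = 1132, and 4·(283) is not a perfect square in Q since 283 is squarefree and ≠ 1. Hence x^2 + 64x + 741 is irreducible over Q and is the minimal polynomial of α.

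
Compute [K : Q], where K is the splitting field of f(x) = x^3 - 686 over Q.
[K : Q] = 6

The roots of x^3 - 686 are ∛686, ω∛686, ω^2∛686 where ω = e^(2πi/3) is a primitive cube root of unity, so K = Q(∛686, ω). Now [Q(∛686):Q] = 3 (since 686 is not a perfect cube, x^3 - 686 is irreducible) and [Q(ω):Q] = 2. Both 2 and 3 divide [K:Q], and [K:Q] ≤ 3·2 = 6, so [K:Q] = 6. (Equivalently: Q(∛686) ⊂ R but ω ∉ R, so [K : Q(∛686)] = 2.)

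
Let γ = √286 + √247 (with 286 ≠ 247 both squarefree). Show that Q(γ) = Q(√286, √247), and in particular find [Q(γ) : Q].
[Q(γ) : Q] = 4 (equivalently, Q(γ) = Q(√286, √247))

Obviously Q(γ) ⊆ Q(√286, √247), and [Q(√286, √247):Q] = 4 (since 286, 247 are distinct squarefree integers > 1 with 70642 not a perfect square). To show equality we compute the minimal polynomial of γ. From γ = √286 + √247: γ^2 = 286 + 2√(70642) + 247 = 533 + 2√(70642), so γ^2 - 533 = 2√(70642); squaring, (γ^2 - 533)^2 = 4·70642, i.e. γ^4 - 1066γ^2 + 284089 - 282568 = 0, i.e. γ^4 - 1066γ^2 + 1521 = 0. So γ is a root of x^4 - 1066x^2 + 1521. This polynomial is irreducible over Q: it has no rational root (each ±√286 ± √247 is irrational), and any factorization into two quadratics over Q would force √(70642) ∈ Q (pairing opposite roots) or √286, √247 ∈ Q (other pairings), all impossible. Hence [Q(γ):Q] = 4 = [Q(√286, √247):Q], so Q(γ) = Q(√286, √247).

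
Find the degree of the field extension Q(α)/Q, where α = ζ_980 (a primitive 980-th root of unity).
[Q(α):Q] = 336

The minimal polynomial of ζ_980 over Q is the 980-th cyclotomic polynomial Φ_980(x), which is irreducible over Q and has degree φ(980) = 336. Hence [Q(α):Q] = φ(980) = 336.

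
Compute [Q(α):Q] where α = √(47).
[Q(α):Q] = 2

[Q(α):Q] equals the degree of the minimal polynomial of α. Here α^2 = 47 and x^2 - 47 is irreducible (d = 47 is squarefree, ≠ 1, hence not a square), so deg(m_α) = 2. Thus [Q(α):Q] = 2.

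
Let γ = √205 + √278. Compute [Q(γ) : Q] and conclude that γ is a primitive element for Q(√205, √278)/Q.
[Q(γ) : Q] = 4 (equivalently, Q(γ) = Q(√205, √278))

Obviously Q(γ) ⊆ Q(√205, √278), and [Q(√205, √278):Q] = 4 (since 205, 278 are distinct squarefree integers > 1 with 56990 not a perfect square). To show equality we compute the minimal polynomial of γ. From γ = √205 + √278: γ^2 = 205 + 2√(56990) + 278 = 483 + 2√(56990), so γ^2 - 483 = 2√(56990); squaring, (γ^2 - 483)^2 = 4·56990, i.e. γ^4 - 966γ^2 + 233289 - 227960 = 0, i.e. γ^4 - 966γ^2 + 5329 = 0. So γ is a root of x^4 - 966x^2 + 5329. This polynomial is irreducible over Q: it has no rational root (each ±√205 ± √278 is irrational), and any factorization into two quadratics over Q would force √(56990) ∈ Q (pairing opposite roots) or √205, √278 ∈ Q (other pairings), all impossible. Hence [Q(γ):Q] = 4 = [Q(√205, √278):Q], so Q(γ) = Q(√205, √278).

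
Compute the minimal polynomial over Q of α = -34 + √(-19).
m_α(x) = x^2 + 68x + 1175

From α + 34 = √(-19), squaring gives (α + 34)^2 = -19, i.e. α^2 + 68α + 1156 = -19, so α^2 + 68α + 1175 = 0. The discriminant of x^2 + 68x + 1175 is (68)^2 - 4·(1175) = 4624 - 4700 = -76, and 4·(-19) is not a perfect square in Q since -19 is squarefree and ≠ 1. Hence x^2 + 68x + 1175 is irreducible over Q and is the minimal polynomial of α.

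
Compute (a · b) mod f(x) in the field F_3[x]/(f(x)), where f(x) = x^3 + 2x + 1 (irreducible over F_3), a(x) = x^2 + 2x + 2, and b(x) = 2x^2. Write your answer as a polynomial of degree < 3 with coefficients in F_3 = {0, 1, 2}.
a · b ≡ 2x + 2 (mod f(x))

Multiply in F_3[x]: a(x)·b(x) = (x^2 + 2x + 2)·(2x^2) = 2x^4 + x^3 + x^2. This has degree ≥ 3, so divide by f(x) over F_3: 2x^4 + x^3 + x^2 = (2x + 1)·(x^3 + 2x + 1) + (2x + 2). Hence a·b ≡ 2x + 2 (mod f). (F_3[x]/(f) is a field with 3^3 = 27 elements since f is irreducible of degree 3.)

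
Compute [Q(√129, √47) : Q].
[Q(√129, √47) : Q] = 4

[Q(√129):Q] = 2 (min poly x^2 - 129, irreducible since 129 is squarefree > 1). For the top step, suppose √47 ∈ Q(√129), say √47 = c + d√129 with c, d ∈ Q. Squaring: 47 = c^2 + 129d^2 + 2cd√129. Since √129 ∉ Q this forces 2cd = 0. If d = 0 then √47 = c ∈ Q, contradicting 47 squarefree > 1. If c = 0 then 47 = 129d^2, so 129·47 = (129d)^2 is a perfect square in Q — but 129·47 = 6063 is not a perfect square (since 129 and 47 are distinct squarefree integers). Contradiction. Hence √47 ∉ Q(√129), so x^2 - 47 stays irreducible over Q(√129) and [Q(√129, √47) : Q(√129)] = 2. By the tower law, [Q(√129, √47) : Q] = 2 · 2 = 4.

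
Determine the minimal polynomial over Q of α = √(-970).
m_α(x) = x^2 + 970

α satisfies α^2 + 970 = 0, so x^2 + 970 annihilates α. Since d = -970 is squarefree and ≠ 1, it is not a perfect square in Q, so x^2 + 970 has no rational root and is therefore irreducible over Q (a degree-2 polynomial over a field is irreducible iff it has no root). Hence m_α(x) = x^2 + 970.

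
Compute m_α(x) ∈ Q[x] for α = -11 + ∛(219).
m_α(x) = x^3 + 33x^2 + 363x + 1112

Set β = α + 11 = ∛(219), so β^3 = 219. Then (α + 11)^3 - 219 = 0, i.e. α is a root of g(x) = (x + 11)^3 - 219 = x^3 + 33x^2 + 363x + 1112. Since g(x) = h(x + 11) where h(x) = x^3 - 219, and h is irreducible over Q (because 219 is not a perfect cube, so h has no rational root, and a monic cubic with no rational root is irreducible), g is also irreducible (irreducibility is preserved under the substitution x → x + 11). Hence m_α(x) = x^3 + 33x^2 + 363x + 1112.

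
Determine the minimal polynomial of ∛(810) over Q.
m_α(x) = x^3 - 810

α satisfies α^3 = 810, so x^3 - 810 annihilates α. By the rational root test, a rational root p/q (in lowest terms) of x^3 - 810 would satisfy p^3 = 810 q^3, forcing q = 1 and p^3 = 810; but 810 is not a perfect cube, contradiction. A monic cubic over Q with no rational root is irreducible (any nontrivial factorization would include a linear factor). Hence x^3 - 810 is the minimal polynomial of α, and in particular [Q(α):Q] = 3.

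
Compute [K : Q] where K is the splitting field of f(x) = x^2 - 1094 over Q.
[K : Q] = 2

f(x) = x^2 - 1094 factors as (x - √1094)(x + √1094). The splitting field is K = Q(√1094). Since 1094 is squarefree and > 1, it is not a perfect square, so x^2 - 1094 is irreducible over Q and [Q(√1094) : Q] = 2. Hence [K : Q] = 2.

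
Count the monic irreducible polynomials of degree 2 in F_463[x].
There are 106953 monic irreducible polynomials of degree 2 over F_463

Each element of F_{463^2} that lies in no proper subfield is a root of exactly one monic irreducible of degree 2 over F_463, and each such polynomial has 2 distinct roots in F_{463^2}. By Möbius inversion the count is N_463(2) = (1/2) Σ_{d|2} μ(2/d) · 463^d = (1/2)(μ(2)·463^1 + μ(1)·463^2) = 213906/2 = 106953.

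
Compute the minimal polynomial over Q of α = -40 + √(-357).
m_α(x) = x^2 + 80x + 1957

From α + 40 = √(-357), squaring gives (α + 40)^2 = -357, i.e. α^2 + 80α + 1600 = -357, so α^2 + 80α + 1957 = 0. The discriminant of x^2 + 80x + 1957 is (80)^2 - 4·(1957) = 6400 - 7828 = -1428, and 4·(-357) is not a perfect square in Q since -357 is squarefree and ≠ 1. Hence x^2 + 80x + 1957 is irreducible over Q and is the minimal polynomial of α.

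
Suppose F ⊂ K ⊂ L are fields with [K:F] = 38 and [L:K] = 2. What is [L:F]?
[L:F] = 76

The tower law says that for any tower of field extensions F ⊂ K ⊂ L with finite degrees, [L:F] = [L:K] · [K:F]. Here this gives [L:F] = 2 · 38 = 76.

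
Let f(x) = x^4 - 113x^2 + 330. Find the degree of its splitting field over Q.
[K : Q] = 4

Solving the quadratic in x^2: x^2 = (113 ± √(113^2 - 4·330))/2 = (113 ± √11449)/2 = (113 ± 107)/2, giving x^2 = 3 or x^2 = 110. So f(x) = (x^2 - 3)(x^2 - 110) and the roots of f are ±√3, ±√110. Hence the splitting field is K = Q(√3, √110). Since 3 and 110 are distinct squarefree integers > 1, their product 330 is not a perfect square, so √110 ∉ Q(√3). By the tower law [K:Q] = [Q(√3,√110):Q(√3)] · [Q(√3):Q] = 2 · 2 = 4.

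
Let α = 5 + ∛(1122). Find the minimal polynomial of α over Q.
m_α(x) = x^3 - 15x^2 + 75x - 1247

Set β = α - 5 = ∛(1122), so β^3 = 1122. Then (α - 5)^3 - 1122 = 0, i.e. α is a root of g(x) = (x - 5)^3 - 1122 = x^3 - 15x^2 + 75x - 1247. Since g(x) = h(x - 5) where h(x) = x^3 - 1122, and h is irreducible over Q (because 1122 is not a perfect cube, so h has no rational root, and a monic cubic with no rational root is irreducible), g is also irreducible (irreducibility is preserved under the substitution x → x - 5). Hence m_α(x) = x^3 - 15x^2 + 75x - 1247.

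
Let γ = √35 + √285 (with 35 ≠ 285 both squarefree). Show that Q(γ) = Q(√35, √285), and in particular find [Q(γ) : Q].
[Q(γ) : Q] = 4 (equivalently, Q(γ) = Q(√35, √285))

Obviously Q(γ) ⊆ Q(√35, √285), and [Q(√35, √285):Q] = 4 (since 35, 285 are distinct squarefree integers > 1 with 9975 not a perfect square). To show equality we compute the minimal polynomial of γ. From γ = √35 + √285: γ^2 = 35 + 2√(9975) + 285 = 320 + 2√(9975), so γ^2 - 320 = 2√(9975); squaring, (γ^2 - 320)^2 = 4·9975, i.e. γ^4 - 640γ^2 + 102400 - 39900 = 0, i.e. γ^4 - 640γ^2 + 62500 = 0. So γ is a root of x^4 - 640x^2 + 62500. This polynomial is irreducible over Q: it has no rational root (each ±√35 ± √285 is irrational), and any factorization into two quadratics over Q would force √(9975) ∈ Q (pairing opposite roots) or √35, √285 ∈ Q (other pairings), all impossible. Hence [Q(γ):Q] = 4 = [Q(√35, √285):Q], so Q(γ) = Q(√35, √285).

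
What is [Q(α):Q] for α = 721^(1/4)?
[Q(α):Q] = 4

α is a root of x^4 - 721. By Eisenstein's criterion at the prime p = 7 (which divides the constant term 721 but p^2 = 49 does not, since 721 is squarefree), x^4 - 721 is irreducible over Q. Hence [Q(α):Q] = 4.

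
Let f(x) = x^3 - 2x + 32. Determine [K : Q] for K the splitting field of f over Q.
[K : Q] = 6

By the rational root test, any rational root of the monic integer polynomial f(x) = x^3 - 2x + 32 must be an integer dividing the constant term 32, i.e. one of ±{1, 2, 4, 8, 16, 32}. Evaluating: f(1) = 31, f(-1) = 33, f(2) = 36, f(-2) = 28, f(4) = 88, f(-4) = -24, f(8) = 528, f(-8) = -464, f(16) = 4096, f(-16) = -4032, f(32) = 32736, f(-32) = -32672; none is 0, so f has no rational root and is therefore irreducible over Q (a cubic with no linear factor over a field is irreducible). For an irreducible cubic, the Galois group is A_3 or S_3 according as the discriminant disc(f) = -4a^3 - 27b^2 = -4·(-2)^3 - 27·(32)^2 = -27616 is or is not a square in Q. Here disc(f) = -27616 is not a perfect square in Q, so the Galois group of f over Q is not contained in A_3 and must be all of S_3. The splitting field has degree |S_3| = 6 over Q, so [K : Q] = 6.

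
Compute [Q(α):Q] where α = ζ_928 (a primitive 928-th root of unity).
[Q(α):Q] = 448

The minimal polynomial of ζ_928 over Q is the 928-th cyclotomic polynomial Φ_928(x), which is irreducible over Q and has degree φ(928) = 448. Hence [Q(α):Q] = φ(928) = 448.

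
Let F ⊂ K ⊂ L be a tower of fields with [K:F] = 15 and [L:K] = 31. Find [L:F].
[L:F] = 465

The tower law says that for any tower of field extensions F ⊂ K ⊂ L with finite degrees, [L:F] = [L:K] · [K:F]. Here this gives [L:F] = 31 · 15 = 465.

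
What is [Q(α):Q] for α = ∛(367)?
[Q(α):Q] = 3

The minimal polynomial of α is x^3 - 367, irreducible over Q since 367 is not a perfect cube (so x^3 - 367 has no rational root). Hence [Q(α):Q] = deg(m_α) = 3.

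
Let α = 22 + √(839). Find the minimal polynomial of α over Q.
m_α(x) = x^2 - 44x - 355

From α - 22 = √(839), squaring gives (α - 22)^2 = 839, i.e. α^2 - 44α + 484 = 839, so α^2 - 44α - 355 = 0. The discriminant of x^2 - 44x - 355 is (-44)^2 - 4·(-355) = 1936 + 1420 = 3356, and 4·(839) is not a perfect square in Q since 839 is squarefree and ≠ 1. Hence x^2 - 44x - 355 is irreducible over Q and is the minimal polynomial of α.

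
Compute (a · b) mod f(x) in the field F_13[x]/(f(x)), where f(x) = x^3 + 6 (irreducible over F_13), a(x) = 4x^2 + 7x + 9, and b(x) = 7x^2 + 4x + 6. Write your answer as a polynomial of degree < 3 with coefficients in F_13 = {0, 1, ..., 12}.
a · b ≡ 11x^2 + x + 2 (mod f(x))

Multiply in F_13[x]: a(x)·b(x) = (4x^2 + 7x + 9)·(7x^2 + 4x + 6) = 2x^4 + 11x^2 + 2. This has degree ≥ 3, so divide by f(x) over F_13: 2x^4 + 11x^2 + 2 = (2x)·(x^3 + 6) + (11x^2 + x + 2). Hence a·b ≡ 11x^2 + x + 2 (mod f). (F_13[x]/(f) is a field with 13^3 = 2197 elements since f is irreducible of degree 3.)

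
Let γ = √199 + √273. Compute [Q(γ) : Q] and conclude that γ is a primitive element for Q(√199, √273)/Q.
[Q(γ) : Q] = 4 (equivalently, Q(γ) = Q(√199, √273))

Obviously Q(γ) ⊆ Q(√199, √273), and [Q(√199, √273):Q] = 4 (since 199, 273 are distinct squarefree integers > 1 with 54327 not a perfect square). To show equality we compute the minimal polynomial of γ. From γ = √199 + √273: γ^2 = 199 + 2√(54327) + 273 = 472 + 2√(54327), so γ^2 - 472 = 2√(54327); squaring, (γ^2 - 472)^2 = 4·54327, i.e. γ^4 - 944γ^2 + 222784 - 217308 = 0, i.e. γ^4 - 944γ^2 + 5476 = 0. So γ is a root of x^4 - 944x^2 + 5476. This polynomial is irreducible over Q: it has no rational root (each ±√199 ± √273 is irrational), and any factorization into two quadratics over Q would force √(54327) ∈ Q (pairing opposite roots) or √199, √273 ∈ Q (other pairings), all impossible. Hence [Q(γ):Q] = 4 = [Q(√199, √273):Q], so Q(γ) = Q(√199, √273).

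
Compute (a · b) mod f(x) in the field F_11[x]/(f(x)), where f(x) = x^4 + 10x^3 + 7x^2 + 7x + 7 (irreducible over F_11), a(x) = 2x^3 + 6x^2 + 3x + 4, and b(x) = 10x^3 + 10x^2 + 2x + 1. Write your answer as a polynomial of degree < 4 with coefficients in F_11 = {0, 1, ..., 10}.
a · b ≡ 2x^3 (mod f(x))

Multiply in F_11[x]: a(x)·b(x) = (2x^3 + 6x^2 + 3x + 4)·(10x^3 + 10x^2 + 2x + 1) = 9x^6 + 3x^5 + 6x^4 + 7x^3 + 8x^2 + 4. This has degree ≥ 4, so divide by f(x) over F_11: 9x^6 + 3x^5 + 6x^4 + 7x^3 + 8x^2 + 4 = (9x^2 + x + 10)·(x^4 + 10x^3 + 7x^2 + 7x + 7) + (2x^3). Hence a·b ≡ 2x^3 (mod f). (F_11[x]/(f) is a field with 11^4 = 14641 elements since f is irreducible of degree 4.)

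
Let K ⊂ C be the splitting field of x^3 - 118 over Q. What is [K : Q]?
[K : Q] = 6

The roots of x^3 - 118 are ∛118, ω∛118, ω^2∛118 where ω = e^(2πi/3) is a primitive cube root of unity, so K = Q(∛118, ω). Now [Q(∛118):Q] = 3 (since 118 is not a perfect cube, x^3 - 118 is irreducible) and [Q(ω):Q] = 2. Both 2 and 3 divide [K:Q], and [K:Q] ≤ 3·2 = 6, so [K:Q] = 6. (Equivalently: Q(∛118) ⊂ R but ω ∉ R, so [K : Q(∛118)] = 2.)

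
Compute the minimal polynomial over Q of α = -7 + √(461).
m_α(x) = x^2 + 14x - 412

From α + 7 = √(461), squaring gives (α + 7)^2 = 461, i.e. α^2 + 14α + 49 = 461, so α^2 + 14α - 412 = 0. The discriminant of x^2 + 14x - 412 is (14)^2 - 4·(-412) = 196 + 1648 = 1844, and 4·(461) is not a perfect square in Q since 461 is squarefree and ≠ 1. Hence x^2 + 14x - 412 is irreducible over Q and is the minimal polynomial of α.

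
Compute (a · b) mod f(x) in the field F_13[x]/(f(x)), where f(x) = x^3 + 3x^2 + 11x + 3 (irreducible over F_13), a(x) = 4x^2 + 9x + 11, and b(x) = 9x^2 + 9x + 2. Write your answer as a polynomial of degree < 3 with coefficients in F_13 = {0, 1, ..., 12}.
a · b ≡ 12x^2 + x + 8 (mod f(x))

Multiply in F_13[x]: a(x)·b(x) = (4x^2 + 9x + 11)·(9x^2 + 9x + 2) = 10x^4 + 6x^2 + 9. This has degree ≥ 3, so divide by f(x) over F_13: 10x^4 + 6x^2 + 9 = (10x + 9)·(x^3 + 3x^2 + 11x + 3) + (12x^2 + x + 8). Hence a·b ≡ 12x^2 + x + 8 (mod f). (F_13[x]/(f) is a field with 13^3 = 2197 elements since f is irreducible of degree 3.)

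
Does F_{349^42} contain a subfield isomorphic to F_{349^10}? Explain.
No: F_{349^10} is not a subfield of F_{349^42}

F_{p^m} embeds in F_{p^n} iff m | n. Here 10 ∤ 42 (since 42 = 4·10 + 2 with remainder 2 ≠ 0), so F_{349^10} is not a subfield of F_{349^42}. Equivalently: if it were, the tower law would give 10 = [F_{349^10}:F_349] dividing [F_{349^42}:F_349] = 42, contradiction.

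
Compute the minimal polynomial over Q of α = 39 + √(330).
m_α(x) = x^2 - 78x + 1191

From α - 39 = √(330), squaring gives (α - 39)^2 = 330, i.e. α^2 - 78α + 1521 = 330, so α^2 - 78α + 1191 = 0. The discriminant of x^2 - 78x + 1191 is (-78)^2 - 4·(1191) = 6084 - 4764 = 1320, and 4·(330) is not a perfect square in Q since 330 is squarefree and ≠ 1. Hence x^2 - 78x + 1191 is irreducible over Q and is the minimal polynomial of α.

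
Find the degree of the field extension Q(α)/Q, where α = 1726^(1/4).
[Q(α):Q] = 4

α is a root of x^4 - 1726. By Eisenstein's criterion at the prime p = 2 (which divides the constant term 1726 but p^2 = 4 does not, since 1726 is squarefree), x^4 - 1726 is irreducible over Q. Hence [Q(α):Q] = 4.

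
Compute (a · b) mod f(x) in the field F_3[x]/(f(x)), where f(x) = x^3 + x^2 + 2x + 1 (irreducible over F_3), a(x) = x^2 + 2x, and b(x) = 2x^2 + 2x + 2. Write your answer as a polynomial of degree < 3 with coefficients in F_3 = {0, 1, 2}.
a · b ≡ x^2 + 2 (mod f(x))

Multiply in F_3[x]: a(x)·b(x) = (x^2 + 2x)·(2x^2 + 2x + 2) = 2x^4 + x. This has degree ≥ 3, so divide by f(x) over F_3: 2x^4 + x = (2x + 1)·(x^3 + x^2 + 2x + 1) + (x^2 + 2). Hence a·b ≡ x^2 + 2 (mod f). (F_3[x]/(f) is a field with 3^3 = 27 elements since f is irreducible of degree 3.)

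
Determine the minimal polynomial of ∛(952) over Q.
m_α(x) = x^3 - 952

α satisfies α^3 = 952, so x^3 - 952 annihilates α. By the rational root test, a rational root p/q (in lowest terms) of x^3 - 952 would satisfy p^3 = 952 q^3, forcing q = 1 and p^3 = 952; but 952 is not a perfect cube, contradiction. A monic cubic over Q with no rational root is irreducible (any nontrivial factorization would include a linear factor). Hence x^3 - 952 is the minimal polynomial of α, and in particular [Q(α):Q] = 3.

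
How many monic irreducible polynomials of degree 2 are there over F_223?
There are 24753 monic irreducible polynomials of degree 2 over F_223

Each element of F_{223^2} that lies in no proper subfield is a root of exactly one monic irreducible of degree 2 over F_223, and each such polynomial has 2 distinct roots in F_{223^2}. By Möbius inversion the count is N_223(2) = (1/2) Σ_{d|2} μ(2/d) · 223^d = (1/2)(μ(2)·223^1 + μ(1)·223^2) = 49506/2 = 24753.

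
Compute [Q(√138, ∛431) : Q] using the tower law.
[Q(√138, ∛431) : Q] = 6

Let L = Q(√138, ∛431). Since Q(√138) ⊂ L and [Q(√138):Q] = 2, the tower law gives 2 | [L:Q]. Likewise Q(∛431) ⊂ L with [Q(∛431):Q] = 3 (because 431 is not a perfect cube), so 3 | [L:Q]. As gcd(2,3) = 1, [L:Q] is divisible by 6. Conversely L is generated over Q by √138 and ∛431, so [L:Q] ≤ 2·3 = 6. Therefore [Q(√138, ∛431) : Q] = 6.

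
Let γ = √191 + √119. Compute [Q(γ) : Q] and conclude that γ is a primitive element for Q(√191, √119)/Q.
[Q(γ) : Q] = 4 (equivalently, Q(γ) = Q(√191, √119))

Obviously Q(γ) ⊆ Q(√191, √119), and [Q(√191, √119):Q] = 4 (since 191, 119 are distinct squarefree integers > 1 with 22729 not a perfect square). To show equality we compute the minimal polynomial of γ. From γ = √191 + √119: γ^2 = 191 + 2√(22729) + 119 = 310 + 2√(22729), so γ^2 - 310 = 2√(22729); squaring, (γ^2 - 310)^2 = 4·22729, i.e. γ^4 - 620γ^2 + 96100 - 90916 = 0, i.e. γ^4 - 620γ^2 + 5184 = 0. So γ is a root of x^4 - 620x^2 + 5184. This polynomial is irreducible over Q: it has no rational root (each ±√191 ± √119 is irrational), and any factorization into two quadratics over Q would force √(22729) ∈ Q (pairing opposite roots) or √191, √119 ∈ Q (other pairings), all impossible. Hence [Q(γ):Q] = 4 = [Q(√191, √119):Q], so Q(γ) = Q(√191, √119).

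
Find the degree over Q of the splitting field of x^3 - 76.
[K : Q] = 6

The roots of x^3 - 76 are ∛76, ω∛76, ω^2∛76 where ω = e^(2πi/3) is a primitive cube root of unity, so K = Q(∛76, ω). Now [Q(∛76):Q] = 3 (since 76 is not a perfect cube, x^3 - 76 is irreducible) and [Q(ω):Q] = 2. Both 2 and 3 divide [K:Q], and [K:Q] ≤ 3·2 = 6, so [K:Q] = 6. (Equivalently: Q(∛76) ⊂ R but ω ∉ R, so [K : Q(∛76)] = 2.)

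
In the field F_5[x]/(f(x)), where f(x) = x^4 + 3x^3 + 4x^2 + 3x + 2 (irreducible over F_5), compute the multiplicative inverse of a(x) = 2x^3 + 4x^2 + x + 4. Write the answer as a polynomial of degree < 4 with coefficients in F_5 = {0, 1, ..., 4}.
a(x)^(-1) ≡ 2x^3 + 3x^2 (mod f(x))

Since f is irreducible over F_5, F_5[x]/(f) is a field and a(x) ≠ 0 has an inverse. Apply the extended Euclidean algorithm to f(x) and a(x) in F_5[x]: f(x) = (3x + 3)·a(x) + (4x^2 + 3x);  a(x) = (3x)·(4x^2 + 3x) + (x + 4);  (4x^2 + 3x) = (4x + 2)·(x + 4) + (2). The last nonzero remainder is the constant 2 = gcd(f, a) in F_5. Back-substituting through the division chain expresses 2 = s(x)·a(x) + t(x)·f(x) with s(x) ≡ 4x^3 + x^2 (mod f), so (4x^3 + x^2)·a(x) ≡ 2 (mod f). Multiplying by 2^(-1) ≡ 3 in F_5 gives a(x)^(-1) ≡ 3·(4x^3 + x^2) ≡ 2x^3 + 3x^2 (mod f). Check: (2x^3 + 4x^2 + x + 4)·(2x^3 + 3x^2) = 4x^6 + 4x^5 + 4x^4 + x^3 + 2x^2 ≡ 1 (mod x^4 + 3x^3 + 4x^2 + 3x + 2).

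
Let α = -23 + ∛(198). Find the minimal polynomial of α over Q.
m_α(x) = x^3 + 69x^2 + 1587x + 11969

Set β = α + 23 = ∛(198), so β^3 = 198. Then (α + 23)^3 - 198 = 0, i.e. α is a root of g(x) = (x + 23)^3 - 198 = x^3 + 69x^2 + 1587x + 11969. Since g(x) = h(x + 23) where h(x) = x^3 - 198, and h is irreducible over Q (because 198 is not a perfect cube, so h has no rational root, and a monic cubic with no rational root is irreducible), g is also irreducible (irreducibility is preserved under the substitution x → x + 23). Hence m_α(x) = x^3 + 69x^2 + 1587x + 11969.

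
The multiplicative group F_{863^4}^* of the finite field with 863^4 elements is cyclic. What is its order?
|F_{863^4}^*| = 554680863360

F_{863^4} has 863^4 = 554680863361 elements; its multiplicative group consists of all nonzero elements, so |F_{863^4}^*| = 554680863361 - 1 = 554680863360. (It is cyclic since any finite subgroup of the multiplicative group of a field is cyclic.)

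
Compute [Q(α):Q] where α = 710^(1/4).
[Q(α):Q] = 4

α is a root of x^4 - 710. By Eisenstein's criterion at the prime p = 2 (which divides the constant term 710 but p^2 = 4 does not, since 710 is squarefree), x^4 - 710 is irreducible over Q. Hence [Q(α):Q] = 4.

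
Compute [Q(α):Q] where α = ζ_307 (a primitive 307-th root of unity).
[Q(α):Q] = 306

The minimal polynomial of ζ_307 over Q is the 307-th cyclotomic polynomial Φ_307(x), which is irreducible over Q and has degree φ(307) = 306. Hence [Q(α):Q] = φ(307) = 306.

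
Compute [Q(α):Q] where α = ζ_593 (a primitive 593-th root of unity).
[Q(α):Q] = 592

The minimal polynomial of ζ_593 over Q is the 593-th cyclotomic polynomial Φ_593(x), which is irreducible over Q and has degree φ(593) = 592. Hence [Q(α):Q] = φ(593) = 592.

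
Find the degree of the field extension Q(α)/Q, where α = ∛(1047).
[Q(α):Q] = 3

The minimal polynomial of α is x^3 - 1047, irreducible over Q since 1047 is not a perfect cube (so x^3 - 1047 has no rational root). Hence [Q(α):Q] = deg(m_α) = 3.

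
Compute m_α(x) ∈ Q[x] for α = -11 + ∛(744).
m_α(x) = x^3 + 33x^2 + 363x + 587

Set β = α + 11 = ∛(744), so β^3 = 744. Then (α + 11)^3 - 744 = 0, i.e. α is a root of g(x) = (x + 11)^3 - 744 = x^3 + 33x^2 + 363x + 587. Since g(x) = h(x + 11) where h(x) = x^3 - 744, and h is irreducible over Q (because 744 is not a perfect cube, so h has no rational root, and a monic cubic with no rational root is irreducible), g is also irreducible (irreducibility is preserved under the substitution x → x + 11). Hence m_α(x) = x^3 + 33x^2 + 363x + 587.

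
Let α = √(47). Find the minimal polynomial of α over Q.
m_α(x) = x^2 - 47

α satisfies α^2 - 47 = 0, so x^2 - 47 annihilates α. Since d = 47 is squarefree and ≠ 1, it is not a perfect square in Q, so x^2 - 47 has no rational root and is therefore irreducible over Q (a degree-2 polynomial over a field is irreducible iff it has no root). Hence m_α(x) = x^2 - 47.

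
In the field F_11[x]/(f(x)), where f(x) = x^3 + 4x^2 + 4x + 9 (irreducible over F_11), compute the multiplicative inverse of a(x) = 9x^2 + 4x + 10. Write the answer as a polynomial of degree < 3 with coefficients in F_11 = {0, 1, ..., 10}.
a(x)^(-1) ≡ 9x^2 + 2x + 9 (mod f(x))

Since f is irreducible over F_11, F_11[x]/(f) is a field and a(x) ≠ 0 has an inverse. Apply the extended Euclidean algorithm to f(x) and a(x) in F_11[x]: f(x) = (5x + 8)·a(x) + (10x + 6);  a(x) = (2x + 8)·(10x + 6) + (6). The last nonzero remainder is the constant 6 = gcd(f, a) in F_11. Back-substituting through the division chain expresses 6 = s(x)·a(x) + t(x)·f(x) with s(x) ≡ 10x^2 + x + 10 (mod f), so (10x^2 + x + 10)·a(x) ≡ 6 (mod f). Multiplying by 6^(-1) ≡ 2 in F_11 gives a(x)^(-1) ≡ 2·(10x^2 + x + 10) ≡ 9x^2 + 2x + 9 (mod f). Check: (9x^2 + 4x + 10)·(9x^2 + 2x + 9) = 4x^4 + 10x^3 + 3x^2 + x + 2 ≡ 1 (mod x^3 + 4x^2 + 4x + 9).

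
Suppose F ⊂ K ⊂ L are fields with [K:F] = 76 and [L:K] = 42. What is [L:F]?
[L:F] = 3192

The tower law says that for any tower of field extensions F ⊂ K ⊂ L with finite degrees, [L:F] = [L:K] · [K:F]. Here this gives [L:F] = 42 · 76 = 3192.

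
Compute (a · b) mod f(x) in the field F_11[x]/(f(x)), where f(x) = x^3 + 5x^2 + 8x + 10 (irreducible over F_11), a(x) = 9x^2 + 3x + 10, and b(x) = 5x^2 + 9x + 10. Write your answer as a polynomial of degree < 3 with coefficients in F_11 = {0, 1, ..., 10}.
a · b ≡ x^2 + 9x + 4 (mod f(x))

Multiply in F_11[x]: a(x)·b(x) = (9x^2 + 3x + 10)·(5x^2 + 9x + 10) = x^4 + 8x^3 + 2x^2 + 10x + 1. This has degree ≥ 3, so divide by f(x) over F_11: x^4 + 8x^3 + 2x^2 + 10x + 1 = (x + 3)·(x^3 + 5x^2 + 8x + 10) + (x^2 + 9x + 4). Hence a·b ≡ x^2 + 9x + 4 (mod f). (F_11[x]/(f) is a field with 11^3 = 1331 elements since f is irreducible of degree 3.)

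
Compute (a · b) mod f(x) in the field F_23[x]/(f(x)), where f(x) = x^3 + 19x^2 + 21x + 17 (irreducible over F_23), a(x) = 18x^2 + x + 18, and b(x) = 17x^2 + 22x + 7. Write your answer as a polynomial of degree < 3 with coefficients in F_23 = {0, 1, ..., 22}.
a · b ≡ x^2 + 16x + 12 (mod f(x))

Multiply in F_23[x]: a(x)·b(x) = (18x^2 + x + 18)·(17x^2 + 22x + 7) = 7x^4 + 22x^3 + 17x^2 + 12x + 11. This has degree ≥ 3, so divide by f(x) over F_23: 7x^4 + 22x^3 + 17x^2 + 12x + 11 = (7x + 4)·(x^3 + 19x^2 + 21x + 17) + (x^2 + 16x + 12). Hence a·b ≡ x^2 + 16x + 12 (mod f). (F_23[x]/(f) is a field with 23^3 = 12167 elements since f is irreducible of degree 3.)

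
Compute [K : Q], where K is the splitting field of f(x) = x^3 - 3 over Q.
[K : Q] = 6

The roots of x^3 - 3 are ∛3, ω∛3, ω^2∛3 where ω = e^(2πi/3) is a primitive cube root of unity, so K = Q(∛3, ω). Now [Q(∛3):Q] = 3 (since 3 is not a perfect cube, x^3 - 3 is irreducible) and [Q(ω):Q] = 2. Both 2 and 3 divide [K:Q], and [K:Q] ≤ 3·2 = 6, so [K:Q] = 6. (Equivalently: Q(∛3) ⊂ R but ω ∉ R, so [K : Q(∛3)] = 2.)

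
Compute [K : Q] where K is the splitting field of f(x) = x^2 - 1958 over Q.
[K : Q] = 2

f(x) = x^2 - 1958 factors as (x - √1958)(x + √1958). The splitting field is K = Q(√1958). Since 1958 is squarefree and > 1, it is not a perfect square, so x^2 - 1958 is irreducible over Q and [Q(√1958) : Q] = 2. Hence [K : Q] = 2.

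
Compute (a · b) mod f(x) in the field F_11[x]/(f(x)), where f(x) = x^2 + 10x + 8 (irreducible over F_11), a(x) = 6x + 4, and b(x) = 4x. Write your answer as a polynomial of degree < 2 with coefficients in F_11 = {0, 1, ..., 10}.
a · b ≡ 7x + 6 (mod f(x))

Multiply in F_11[x]: a(x)·b(x) = (6x + 4)·(4x) = 2x^2 + 5x. This has degree ≥ 2, so divide by f(x) over F_11: 2x^2 + 5x = (2)·(x^2 + 10x + 8) + (7x + 6). Hence a·b ≡ 7x + 6 (mod f). (F_11[x]/(f) is a field with 11^2 = 121 elements since f is irreducible of degree 2.)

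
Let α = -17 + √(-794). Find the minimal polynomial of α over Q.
m_α(x) = x^2 + 34x + 1083

From α + 17 = √(-794), squaring gives (α + 17)^2 = -794, i.e. α^2 + 34α + 289 = -794, so α^2 + 34α + 1083 = 0. The discriminant of x^2 + 34x + 1083 is (34)^2 - 4·(1083) = 1156 - 4332 = -3176, and 4·(-794) is not a perfect square in Q since -794 is squarefree and ≠ 1. Hence x^2 + 34x + 1083 is irreducible over Q and is the minimal polynomial of α.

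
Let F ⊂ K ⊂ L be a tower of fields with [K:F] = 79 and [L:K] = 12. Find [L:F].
[L:F] = 948

The tower law says that for any tower of field extensions F ⊂ K ⊂ L with finite degrees, [L:F] = [L:K] · [K:F]. Here this gives [L:F] = 12 · 79 = 948.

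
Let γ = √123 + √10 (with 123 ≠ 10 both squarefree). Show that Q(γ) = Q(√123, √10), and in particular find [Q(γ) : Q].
[Q(γ) : Q] = 4 (equivalently, Q(γ) = Q(√123, √10))

Obviously Q(γ) ⊆ Q(√123, √10), and [Q(√123, √10):Q] = 4 (since 123, 10 are distinct squarefree integers > 1 with 1230 not a perfect square). To show equality we compute the minimal polynomial of γ. From γ = √123 + √10: γ^2 = 123 + 2√(1230) + 10 = 133 + 2√(1230), so γ^2 - 133 = 2√(1230); squaring, (γ^2 - 133)^2 = 4·1230, i.e. γ^4 - 266γ^2 + 17689 - 4920 = 0, i.e. γ^4 - 266γ^2 + 12769 = 0. So γ is a root of x^4 - 266x^2 + 12769. This polynomial is irreducible over Q: it has no rational root (each ±√123 ± √10 is irrational), and any factorization into two quadratics over Q would force √(1230) ∈ Q (pairing opposite roots) or √123, √10 ∈ Q (other pairings), all impossible. Hence [Q(γ):Q] = 4 = [Q(√123, √10):Q], so Q(γ) = Q(√123, √10).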